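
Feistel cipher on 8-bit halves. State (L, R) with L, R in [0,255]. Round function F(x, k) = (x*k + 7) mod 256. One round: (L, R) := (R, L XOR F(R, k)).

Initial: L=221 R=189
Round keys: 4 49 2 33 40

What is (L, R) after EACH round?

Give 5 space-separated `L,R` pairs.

Round 1 (k=4): L=189 R=38
Round 2 (k=49): L=38 R=240
Round 3 (k=2): L=240 R=193
Round 4 (k=33): L=193 R=24
Round 5 (k=40): L=24 R=6

Answer: 189,38 38,240 240,193 193,24 24,6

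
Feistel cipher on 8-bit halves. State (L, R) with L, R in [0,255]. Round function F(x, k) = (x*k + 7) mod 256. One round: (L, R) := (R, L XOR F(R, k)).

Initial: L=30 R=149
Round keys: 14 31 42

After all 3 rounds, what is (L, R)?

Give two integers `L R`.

Round 1 (k=14): L=149 R=51
Round 2 (k=31): L=51 R=161
Round 3 (k=42): L=161 R=66

Answer: 161 66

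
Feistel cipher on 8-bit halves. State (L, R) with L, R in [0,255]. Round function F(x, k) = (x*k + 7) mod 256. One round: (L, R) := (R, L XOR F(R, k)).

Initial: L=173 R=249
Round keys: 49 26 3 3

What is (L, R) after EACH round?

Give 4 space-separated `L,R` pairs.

Answer: 249,29 29,0 0,26 26,85

Derivation:
Round 1 (k=49): L=249 R=29
Round 2 (k=26): L=29 R=0
Round 3 (k=3): L=0 R=26
Round 4 (k=3): L=26 R=85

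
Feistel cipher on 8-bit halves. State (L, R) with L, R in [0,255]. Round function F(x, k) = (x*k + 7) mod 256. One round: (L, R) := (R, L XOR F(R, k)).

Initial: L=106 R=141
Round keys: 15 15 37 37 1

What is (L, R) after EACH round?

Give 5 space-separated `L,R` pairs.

Answer: 141,32 32,106 106,121 121,238 238,140

Derivation:
Round 1 (k=15): L=141 R=32
Round 2 (k=15): L=32 R=106
Round 3 (k=37): L=106 R=121
Round 4 (k=37): L=121 R=238
Round 5 (k=1): L=238 R=140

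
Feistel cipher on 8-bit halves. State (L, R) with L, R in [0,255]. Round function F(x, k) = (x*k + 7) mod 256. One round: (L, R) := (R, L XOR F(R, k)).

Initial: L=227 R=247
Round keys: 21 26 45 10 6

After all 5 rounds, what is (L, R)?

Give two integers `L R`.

Round 1 (k=21): L=247 R=169
Round 2 (k=26): L=169 R=198
Round 3 (k=45): L=198 R=124
Round 4 (k=10): L=124 R=25
Round 5 (k=6): L=25 R=225

Answer: 25 225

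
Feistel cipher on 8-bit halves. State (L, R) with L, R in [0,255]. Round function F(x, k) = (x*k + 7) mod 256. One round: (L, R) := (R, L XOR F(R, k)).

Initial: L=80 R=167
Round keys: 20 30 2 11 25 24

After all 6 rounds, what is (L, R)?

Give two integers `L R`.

Round 1 (k=20): L=167 R=67
Round 2 (k=30): L=67 R=70
Round 3 (k=2): L=70 R=208
Round 4 (k=11): L=208 R=177
Round 5 (k=25): L=177 R=128
Round 6 (k=24): L=128 R=182

Answer: 128 182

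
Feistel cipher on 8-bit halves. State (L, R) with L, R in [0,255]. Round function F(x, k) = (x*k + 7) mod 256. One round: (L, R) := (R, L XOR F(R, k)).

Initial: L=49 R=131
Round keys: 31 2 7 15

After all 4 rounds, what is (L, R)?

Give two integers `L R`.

Answer: 176 101

Derivation:
Round 1 (k=31): L=131 R=213
Round 2 (k=2): L=213 R=50
Round 3 (k=7): L=50 R=176
Round 4 (k=15): L=176 R=101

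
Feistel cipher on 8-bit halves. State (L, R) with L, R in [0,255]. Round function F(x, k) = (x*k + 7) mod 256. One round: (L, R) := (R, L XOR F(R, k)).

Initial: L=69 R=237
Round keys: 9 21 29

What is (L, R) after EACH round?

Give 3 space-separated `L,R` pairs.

Round 1 (k=9): L=237 R=25
Round 2 (k=21): L=25 R=249
Round 3 (k=29): L=249 R=37

Answer: 237,25 25,249 249,37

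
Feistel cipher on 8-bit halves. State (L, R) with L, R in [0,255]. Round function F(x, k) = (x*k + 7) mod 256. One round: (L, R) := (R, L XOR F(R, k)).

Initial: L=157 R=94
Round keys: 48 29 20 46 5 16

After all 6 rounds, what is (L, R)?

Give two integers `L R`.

Round 1 (k=48): L=94 R=58
Round 2 (k=29): L=58 R=199
Round 3 (k=20): L=199 R=169
Round 4 (k=46): L=169 R=162
Round 5 (k=5): L=162 R=152
Round 6 (k=16): L=152 R=37

Answer: 152 37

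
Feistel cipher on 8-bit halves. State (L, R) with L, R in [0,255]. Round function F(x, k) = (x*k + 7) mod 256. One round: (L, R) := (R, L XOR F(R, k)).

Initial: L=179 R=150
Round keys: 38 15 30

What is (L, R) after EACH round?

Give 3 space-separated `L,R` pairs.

Answer: 150,248 248,25 25,13

Derivation:
Round 1 (k=38): L=150 R=248
Round 2 (k=15): L=248 R=25
Round 3 (k=30): L=25 R=13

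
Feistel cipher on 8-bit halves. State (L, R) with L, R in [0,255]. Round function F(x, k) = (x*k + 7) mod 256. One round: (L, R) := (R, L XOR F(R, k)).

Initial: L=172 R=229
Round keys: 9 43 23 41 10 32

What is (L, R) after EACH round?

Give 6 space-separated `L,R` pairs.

Round 1 (k=9): L=229 R=184
Round 2 (k=43): L=184 R=10
Round 3 (k=23): L=10 R=85
Round 4 (k=41): L=85 R=174
Round 5 (k=10): L=174 R=134
Round 6 (k=32): L=134 R=105

Answer: 229,184 184,10 10,85 85,174 174,134 134,105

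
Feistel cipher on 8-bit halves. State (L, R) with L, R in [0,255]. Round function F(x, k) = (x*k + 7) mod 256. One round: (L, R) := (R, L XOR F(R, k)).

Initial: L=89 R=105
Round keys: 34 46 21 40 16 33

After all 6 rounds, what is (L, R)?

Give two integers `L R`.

Round 1 (k=34): L=105 R=160
Round 2 (k=46): L=160 R=174
Round 3 (k=21): L=174 R=237
Round 4 (k=40): L=237 R=161
Round 5 (k=16): L=161 R=250
Round 6 (k=33): L=250 R=224

Answer: 250 224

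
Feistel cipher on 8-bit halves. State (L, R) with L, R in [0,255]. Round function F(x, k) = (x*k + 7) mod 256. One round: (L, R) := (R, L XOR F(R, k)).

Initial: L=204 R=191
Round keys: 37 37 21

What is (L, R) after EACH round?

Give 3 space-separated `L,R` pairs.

Answer: 191,110 110,82 82,175

Derivation:
Round 1 (k=37): L=191 R=110
Round 2 (k=37): L=110 R=82
Round 3 (k=21): L=82 R=175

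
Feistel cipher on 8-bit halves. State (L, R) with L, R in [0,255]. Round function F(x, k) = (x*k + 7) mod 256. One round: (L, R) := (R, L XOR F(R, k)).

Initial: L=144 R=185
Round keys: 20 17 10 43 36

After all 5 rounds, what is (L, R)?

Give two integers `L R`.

Round 1 (k=20): L=185 R=235
Round 2 (k=17): L=235 R=27
Round 3 (k=10): L=27 R=254
Round 4 (k=43): L=254 R=170
Round 5 (k=36): L=170 R=17

Answer: 170 17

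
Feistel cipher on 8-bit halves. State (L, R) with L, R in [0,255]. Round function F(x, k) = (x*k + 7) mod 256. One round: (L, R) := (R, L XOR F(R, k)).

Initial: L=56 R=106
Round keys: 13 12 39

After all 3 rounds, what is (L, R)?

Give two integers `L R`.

Round 1 (k=13): L=106 R=81
Round 2 (k=12): L=81 R=185
Round 3 (k=39): L=185 R=103

Answer: 185 103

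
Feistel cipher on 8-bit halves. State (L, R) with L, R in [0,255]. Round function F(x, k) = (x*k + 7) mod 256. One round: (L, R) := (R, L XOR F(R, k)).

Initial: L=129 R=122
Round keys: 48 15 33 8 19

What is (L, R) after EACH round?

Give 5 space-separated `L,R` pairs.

Answer: 122,102 102,123 123,132 132,92 92,95

Derivation:
Round 1 (k=48): L=122 R=102
Round 2 (k=15): L=102 R=123
Round 3 (k=33): L=123 R=132
Round 4 (k=8): L=132 R=92
Round 5 (k=19): L=92 R=95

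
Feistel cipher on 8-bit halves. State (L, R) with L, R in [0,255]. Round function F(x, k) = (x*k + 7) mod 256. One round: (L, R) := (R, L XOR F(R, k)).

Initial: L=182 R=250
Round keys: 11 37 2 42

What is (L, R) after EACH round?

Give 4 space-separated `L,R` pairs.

Answer: 250,115 115,92 92,204 204,35

Derivation:
Round 1 (k=11): L=250 R=115
Round 2 (k=37): L=115 R=92
Round 3 (k=2): L=92 R=204
Round 4 (k=42): L=204 R=35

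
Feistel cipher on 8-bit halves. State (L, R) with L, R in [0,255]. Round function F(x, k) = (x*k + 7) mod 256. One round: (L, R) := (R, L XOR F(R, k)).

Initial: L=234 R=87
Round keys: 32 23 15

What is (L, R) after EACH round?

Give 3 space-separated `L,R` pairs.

Round 1 (k=32): L=87 R=13
Round 2 (k=23): L=13 R=101
Round 3 (k=15): L=101 R=255

Answer: 87,13 13,101 101,255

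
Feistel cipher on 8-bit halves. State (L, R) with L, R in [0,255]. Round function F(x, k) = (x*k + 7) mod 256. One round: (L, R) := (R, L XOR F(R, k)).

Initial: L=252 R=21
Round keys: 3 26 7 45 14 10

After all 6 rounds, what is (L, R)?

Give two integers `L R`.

Round 1 (k=3): L=21 R=186
Round 2 (k=26): L=186 R=254
Round 3 (k=7): L=254 R=67
Round 4 (k=45): L=67 R=48
Round 5 (k=14): L=48 R=228
Round 6 (k=10): L=228 R=223

Answer: 228 223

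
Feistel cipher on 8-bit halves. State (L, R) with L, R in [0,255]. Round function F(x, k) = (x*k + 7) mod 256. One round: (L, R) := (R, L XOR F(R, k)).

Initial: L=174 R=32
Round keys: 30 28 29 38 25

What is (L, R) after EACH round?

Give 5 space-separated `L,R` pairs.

Round 1 (k=30): L=32 R=105
Round 2 (k=28): L=105 R=163
Round 3 (k=29): L=163 R=23
Round 4 (k=38): L=23 R=210
Round 5 (k=25): L=210 R=158

Answer: 32,105 105,163 163,23 23,210 210,158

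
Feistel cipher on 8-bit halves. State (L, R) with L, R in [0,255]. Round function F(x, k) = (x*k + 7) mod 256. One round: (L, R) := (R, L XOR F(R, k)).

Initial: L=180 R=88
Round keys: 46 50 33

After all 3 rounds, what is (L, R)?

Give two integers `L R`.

Round 1 (k=46): L=88 R=99
Round 2 (k=50): L=99 R=5
Round 3 (k=33): L=5 R=207

Answer: 5 207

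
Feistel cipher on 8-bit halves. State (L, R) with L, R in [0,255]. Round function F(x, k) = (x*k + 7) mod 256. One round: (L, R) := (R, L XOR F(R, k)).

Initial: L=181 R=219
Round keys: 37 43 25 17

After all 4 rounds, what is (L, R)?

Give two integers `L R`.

Answer: 65 19

Derivation:
Round 1 (k=37): L=219 R=27
Round 2 (k=43): L=27 R=75
Round 3 (k=25): L=75 R=65
Round 4 (k=17): L=65 R=19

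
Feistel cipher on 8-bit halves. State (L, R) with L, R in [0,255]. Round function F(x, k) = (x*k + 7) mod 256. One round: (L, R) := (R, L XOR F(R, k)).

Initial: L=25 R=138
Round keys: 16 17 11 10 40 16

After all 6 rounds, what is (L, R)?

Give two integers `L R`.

Answer: 149 131

Derivation:
Round 1 (k=16): L=138 R=190
Round 2 (k=17): L=190 R=47
Round 3 (k=11): L=47 R=178
Round 4 (k=10): L=178 R=212
Round 5 (k=40): L=212 R=149
Round 6 (k=16): L=149 R=131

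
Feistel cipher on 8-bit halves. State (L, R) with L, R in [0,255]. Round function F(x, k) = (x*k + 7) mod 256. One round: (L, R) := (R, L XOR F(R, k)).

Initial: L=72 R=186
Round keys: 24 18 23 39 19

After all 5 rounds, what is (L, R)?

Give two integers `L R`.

Answer: 143 59

Derivation:
Round 1 (k=24): L=186 R=63
Round 2 (k=18): L=63 R=207
Round 3 (k=23): L=207 R=159
Round 4 (k=39): L=159 R=143
Round 5 (k=19): L=143 R=59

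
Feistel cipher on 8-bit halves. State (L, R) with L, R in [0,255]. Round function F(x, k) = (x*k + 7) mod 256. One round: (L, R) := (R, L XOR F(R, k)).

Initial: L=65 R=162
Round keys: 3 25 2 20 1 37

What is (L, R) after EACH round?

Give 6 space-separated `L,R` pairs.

Answer: 162,172 172,113 113,69 69,26 26,100 100,97

Derivation:
Round 1 (k=3): L=162 R=172
Round 2 (k=25): L=172 R=113
Round 3 (k=2): L=113 R=69
Round 4 (k=20): L=69 R=26
Round 5 (k=1): L=26 R=100
Round 6 (k=37): L=100 R=97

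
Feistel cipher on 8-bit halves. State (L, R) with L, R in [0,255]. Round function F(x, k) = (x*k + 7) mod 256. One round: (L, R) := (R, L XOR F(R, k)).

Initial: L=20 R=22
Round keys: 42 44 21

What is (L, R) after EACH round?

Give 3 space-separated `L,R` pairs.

Round 1 (k=42): L=22 R=183
Round 2 (k=44): L=183 R=109
Round 3 (k=21): L=109 R=79

Answer: 22,183 183,109 109,79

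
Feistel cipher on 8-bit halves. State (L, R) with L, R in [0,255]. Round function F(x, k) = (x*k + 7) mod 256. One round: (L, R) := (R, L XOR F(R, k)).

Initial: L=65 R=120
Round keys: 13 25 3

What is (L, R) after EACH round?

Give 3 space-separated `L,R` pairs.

Round 1 (k=13): L=120 R=94
Round 2 (k=25): L=94 R=77
Round 3 (k=3): L=77 R=176

Answer: 120,94 94,77 77,176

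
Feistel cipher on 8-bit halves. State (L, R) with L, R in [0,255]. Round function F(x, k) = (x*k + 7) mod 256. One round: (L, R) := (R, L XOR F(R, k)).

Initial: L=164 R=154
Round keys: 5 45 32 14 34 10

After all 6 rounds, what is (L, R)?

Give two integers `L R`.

Round 1 (k=5): L=154 R=173
Round 2 (k=45): L=173 R=234
Round 3 (k=32): L=234 R=234
Round 4 (k=14): L=234 R=57
Round 5 (k=34): L=57 R=115
Round 6 (k=10): L=115 R=188

Answer: 115 188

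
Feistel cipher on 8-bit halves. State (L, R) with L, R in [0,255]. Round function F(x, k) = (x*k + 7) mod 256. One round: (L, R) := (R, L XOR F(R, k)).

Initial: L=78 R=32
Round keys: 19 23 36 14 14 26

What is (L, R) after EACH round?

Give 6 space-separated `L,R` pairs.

Round 1 (k=19): L=32 R=41
Round 2 (k=23): L=41 R=150
Round 3 (k=36): L=150 R=54
Round 4 (k=14): L=54 R=109
Round 5 (k=14): L=109 R=203
Round 6 (k=26): L=203 R=200

Answer: 32,41 41,150 150,54 54,109 109,203 203,200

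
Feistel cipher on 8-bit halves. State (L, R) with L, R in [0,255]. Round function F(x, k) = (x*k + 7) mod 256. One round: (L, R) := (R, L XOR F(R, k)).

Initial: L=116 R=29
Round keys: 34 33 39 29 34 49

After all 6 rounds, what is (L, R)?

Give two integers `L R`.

Answer: 206 194

Derivation:
Round 1 (k=34): L=29 R=149
Round 2 (k=33): L=149 R=33
Round 3 (k=39): L=33 R=155
Round 4 (k=29): L=155 R=183
Round 5 (k=34): L=183 R=206
Round 6 (k=49): L=206 R=194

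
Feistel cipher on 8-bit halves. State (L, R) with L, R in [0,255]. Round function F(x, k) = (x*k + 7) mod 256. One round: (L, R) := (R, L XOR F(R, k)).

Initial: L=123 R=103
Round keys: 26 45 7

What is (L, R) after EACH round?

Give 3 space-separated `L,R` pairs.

Answer: 103,6 6,114 114,35

Derivation:
Round 1 (k=26): L=103 R=6
Round 2 (k=45): L=6 R=114
Round 3 (k=7): L=114 R=35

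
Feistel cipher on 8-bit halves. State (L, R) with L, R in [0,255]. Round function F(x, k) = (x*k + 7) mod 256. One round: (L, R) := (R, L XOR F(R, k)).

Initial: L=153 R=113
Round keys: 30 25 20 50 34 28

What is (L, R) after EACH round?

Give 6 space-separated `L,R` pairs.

Round 1 (k=30): L=113 R=220
Round 2 (k=25): L=220 R=242
Round 3 (k=20): L=242 R=51
Round 4 (k=50): L=51 R=15
Round 5 (k=34): L=15 R=54
Round 6 (k=28): L=54 R=224

Answer: 113,220 220,242 242,51 51,15 15,54 54,224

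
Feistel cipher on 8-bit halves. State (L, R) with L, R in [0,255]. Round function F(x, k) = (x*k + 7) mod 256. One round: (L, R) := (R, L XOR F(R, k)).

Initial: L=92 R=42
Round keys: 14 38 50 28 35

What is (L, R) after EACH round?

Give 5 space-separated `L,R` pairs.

Answer: 42,15 15,107 107,226 226,212 212,225

Derivation:
Round 1 (k=14): L=42 R=15
Round 2 (k=38): L=15 R=107
Round 3 (k=50): L=107 R=226
Round 4 (k=28): L=226 R=212
Round 5 (k=35): L=212 R=225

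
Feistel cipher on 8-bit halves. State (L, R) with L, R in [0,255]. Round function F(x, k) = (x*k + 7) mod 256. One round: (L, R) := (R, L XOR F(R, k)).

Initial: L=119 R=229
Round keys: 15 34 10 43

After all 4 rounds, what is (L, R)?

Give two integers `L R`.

Round 1 (k=15): L=229 R=5
Round 2 (k=34): L=5 R=84
Round 3 (k=10): L=84 R=74
Round 4 (k=43): L=74 R=33

Answer: 74 33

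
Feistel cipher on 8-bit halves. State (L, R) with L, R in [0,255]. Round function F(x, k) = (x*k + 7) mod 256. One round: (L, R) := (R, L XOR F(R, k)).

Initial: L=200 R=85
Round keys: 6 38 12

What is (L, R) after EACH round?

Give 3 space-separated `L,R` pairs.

Round 1 (k=6): L=85 R=205
Round 2 (k=38): L=205 R=32
Round 3 (k=12): L=32 R=74

Answer: 85,205 205,32 32,74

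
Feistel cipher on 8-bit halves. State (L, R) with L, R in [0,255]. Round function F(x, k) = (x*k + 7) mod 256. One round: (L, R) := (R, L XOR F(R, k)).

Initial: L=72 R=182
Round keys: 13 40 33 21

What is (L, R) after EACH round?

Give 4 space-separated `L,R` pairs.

Answer: 182,13 13,185 185,237 237,193

Derivation:
Round 1 (k=13): L=182 R=13
Round 2 (k=40): L=13 R=185
Round 3 (k=33): L=185 R=237
Round 4 (k=21): L=237 R=193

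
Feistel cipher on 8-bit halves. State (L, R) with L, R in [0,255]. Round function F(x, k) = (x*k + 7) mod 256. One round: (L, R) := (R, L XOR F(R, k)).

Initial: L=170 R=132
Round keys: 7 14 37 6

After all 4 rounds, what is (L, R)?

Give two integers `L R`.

Answer: 37 228

Derivation:
Round 1 (k=7): L=132 R=9
Round 2 (k=14): L=9 R=1
Round 3 (k=37): L=1 R=37
Round 4 (k=6): L=37 R=228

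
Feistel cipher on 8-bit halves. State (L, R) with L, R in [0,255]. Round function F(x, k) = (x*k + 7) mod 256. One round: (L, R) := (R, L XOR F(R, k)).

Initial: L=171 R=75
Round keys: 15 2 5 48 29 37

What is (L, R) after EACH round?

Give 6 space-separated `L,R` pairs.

Answer: 75,199 199,222 222,154 154,57 57,230 230,124

Derivation:
Round 1 (k=15): L=75 R=199
Round 2 (k=2): L=199 R=222
Round 3 (k=5): L=222 R=154
Round 4 (k=48): L=154 R=57
Round 5 (k=29): L=57 R=230
Round 6 (k=37): L=230 R=124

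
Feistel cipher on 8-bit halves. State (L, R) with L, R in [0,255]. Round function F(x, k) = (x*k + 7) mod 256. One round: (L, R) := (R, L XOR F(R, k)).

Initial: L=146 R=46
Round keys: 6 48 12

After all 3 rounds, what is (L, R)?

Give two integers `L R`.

Round 1 (k=6): L=46 R=137
Round 2 (k=48): L=137 R=153
Round 3 (k=12): L=153 R=186

Answer: 153 186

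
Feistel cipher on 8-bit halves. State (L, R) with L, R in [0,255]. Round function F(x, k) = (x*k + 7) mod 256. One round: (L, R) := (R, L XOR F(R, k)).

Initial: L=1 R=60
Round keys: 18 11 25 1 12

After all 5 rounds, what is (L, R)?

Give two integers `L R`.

Answer: 116 133

Derivation:
Round 1 (k=18): L=60 R=62
Round 2 (k=11): L=62 R=141
Round 3 (k=25): L=141 R=242
Round 4 (k=1): L=242 R=116
Round 5 (k=12): L=116 R=133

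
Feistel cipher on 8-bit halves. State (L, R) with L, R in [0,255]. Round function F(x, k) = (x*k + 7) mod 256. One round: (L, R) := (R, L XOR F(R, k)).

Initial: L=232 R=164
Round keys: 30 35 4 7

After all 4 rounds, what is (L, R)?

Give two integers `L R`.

Round 1 (k=30): L=164 R=215
Round 2 (k=35): L=215 R=200
Round 3 (k=4): L=200 R=240
Round 4 (k=7): L=240 R=95

Answer: 240 95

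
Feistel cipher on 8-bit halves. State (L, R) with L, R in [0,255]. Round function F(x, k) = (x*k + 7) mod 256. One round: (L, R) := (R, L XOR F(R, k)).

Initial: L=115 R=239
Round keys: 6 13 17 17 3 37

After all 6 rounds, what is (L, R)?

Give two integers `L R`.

Round 1 (k=6): L=239 R=210
Round 2 (k=13): L=210 R=94
Round 3 (k=17): L=94 R=151
Round 4 (k=17): L=151 R=80
Round 5 (k=3): L=80 R=96
Round 6 (k=37): L=96 R=183

Answer: 96 183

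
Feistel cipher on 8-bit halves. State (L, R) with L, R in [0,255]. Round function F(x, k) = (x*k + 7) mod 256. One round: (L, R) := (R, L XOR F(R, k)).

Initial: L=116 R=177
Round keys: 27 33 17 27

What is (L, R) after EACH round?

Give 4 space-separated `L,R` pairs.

Answer: 177,198 198,60 60,197 197,242

Derivation:
Round 1 (k=27): L=177 R=198
Round 2 (k=33): L=198 R=60
Round 3 (k=17): L=60 R=197
Round 4 (k=27): L=197 R=242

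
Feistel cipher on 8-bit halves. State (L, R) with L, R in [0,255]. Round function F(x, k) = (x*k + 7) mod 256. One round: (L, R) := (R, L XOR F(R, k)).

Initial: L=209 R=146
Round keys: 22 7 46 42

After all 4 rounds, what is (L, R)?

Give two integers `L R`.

Round 1 (k=22): L=146 R=66
Round 2 (k=7): L=66 R=71
Round 3 (k=46): L=71 R=139
Round 4 (k=42): L=139 R=146

Answer: 139 146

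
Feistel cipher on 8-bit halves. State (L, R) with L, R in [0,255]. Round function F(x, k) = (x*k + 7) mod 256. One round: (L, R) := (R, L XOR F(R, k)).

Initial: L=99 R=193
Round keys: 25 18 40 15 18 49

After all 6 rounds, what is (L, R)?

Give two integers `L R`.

Round 1 (k=25): L=193 R=131
Round 2 (k=18): L=131 R=252
Round 3 (k=40): L=252 R=228
Round 4 (k=15): L=228 R=159
Round 5 (k=18): L=159 R=209
Round 6 (k=49): L=209 R=151

Answer: 209 151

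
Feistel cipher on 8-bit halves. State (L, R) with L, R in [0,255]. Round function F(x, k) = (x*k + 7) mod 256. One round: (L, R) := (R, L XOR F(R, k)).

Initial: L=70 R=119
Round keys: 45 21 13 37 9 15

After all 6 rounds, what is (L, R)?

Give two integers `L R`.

Round 1 (k=45): L=119 R=180
Round 2 (k=21): L=180 R=188
Round 3 (k=13): L=188 R=39
Round 4 (k=37): L=39 R=22
Round 5 (k=9): L=22 R=234
Round 6 (k=15): L=234 R=171

Answer: 234 171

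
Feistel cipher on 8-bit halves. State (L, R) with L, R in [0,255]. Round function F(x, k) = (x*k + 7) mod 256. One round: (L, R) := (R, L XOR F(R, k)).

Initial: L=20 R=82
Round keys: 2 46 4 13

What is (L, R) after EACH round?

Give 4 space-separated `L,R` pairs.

Answer: 82,191 191,11 11,140 140,40

Derivation:
Round 1 (k=2): L=82 R=191
Round 2 (k=46): L=191 R=11
Round 3 (k=4): L=11 R=140
Round 4 (k=13): L=140 R=40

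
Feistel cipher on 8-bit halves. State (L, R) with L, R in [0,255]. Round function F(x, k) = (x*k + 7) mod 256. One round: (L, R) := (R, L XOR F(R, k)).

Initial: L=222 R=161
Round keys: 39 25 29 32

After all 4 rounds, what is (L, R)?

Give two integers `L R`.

Answer: 53 209

Derivation:
Round 1 (k=39): L=161 R=80
Round 2 (k=25): L=80 R=118
Round 3 (k=29): L=118 R=53
Round 4 (k=32): L=53 R=209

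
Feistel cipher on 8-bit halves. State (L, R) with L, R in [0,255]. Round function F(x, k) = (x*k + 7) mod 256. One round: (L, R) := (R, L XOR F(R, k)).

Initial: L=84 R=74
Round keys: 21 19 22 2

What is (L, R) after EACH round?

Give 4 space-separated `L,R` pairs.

Round 1 (k=21): L=74 R=77
Round 2 (k=19): L=77 R=244
Round 3 (k=22): L=244 R=178
Round 4 (k=2): L=178 R=159

Answer: 74,77 77,244 244,178 178,159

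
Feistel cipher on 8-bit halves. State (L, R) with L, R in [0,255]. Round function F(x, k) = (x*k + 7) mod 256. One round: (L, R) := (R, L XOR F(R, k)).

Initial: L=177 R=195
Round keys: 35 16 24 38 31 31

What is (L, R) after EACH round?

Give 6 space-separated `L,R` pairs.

Answer: 195,1 1,212 212,230 230,255 255,14 14,70

Derivation:
Round 1 (k=35): L=195 R=1
Round 2 (k=16): L=1 R=212
Round 3 (k=24): L=212 R=230
Round 4 (k=38): L=230 R=255
Round 5 (k=31): L=255 R=14
Round 6 (k=31): L=14 R=70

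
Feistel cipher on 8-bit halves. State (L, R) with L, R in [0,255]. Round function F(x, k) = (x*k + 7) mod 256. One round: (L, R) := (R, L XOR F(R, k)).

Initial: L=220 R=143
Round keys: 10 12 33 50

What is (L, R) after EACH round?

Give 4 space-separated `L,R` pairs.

Round 1 (k=10): L=143 R=65
Round 2 (k=12): L=65 R=156
Round 3 (k=33): L=156 R=98
Round 4 (k=50): L=98 R=183

Answer: 143,65 65,156 156,98 98,183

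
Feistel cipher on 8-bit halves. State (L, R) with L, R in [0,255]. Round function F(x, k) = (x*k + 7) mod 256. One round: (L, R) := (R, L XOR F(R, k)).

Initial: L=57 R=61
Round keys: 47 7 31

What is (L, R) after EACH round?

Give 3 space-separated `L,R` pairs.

Answer: 61,3 3,33 33,5

Derivation:
Round 1 (k=47): L=61 R=3
Round 2 (k=7): L=3 R=33
Round 3 (k=31): L=33 R=5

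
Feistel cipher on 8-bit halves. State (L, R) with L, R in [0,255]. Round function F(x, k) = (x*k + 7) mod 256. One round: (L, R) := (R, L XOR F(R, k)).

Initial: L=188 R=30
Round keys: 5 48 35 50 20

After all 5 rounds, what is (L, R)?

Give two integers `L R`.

Round 1 (k=5): L=30 R=33
Round 2 (k=48): L=33 R=41
Round 3 (k=35): L=41 R=131
Round 4 (k=50): L=131 R=180
Round 5 (k=20): L=180 R=148

Answer: 180 148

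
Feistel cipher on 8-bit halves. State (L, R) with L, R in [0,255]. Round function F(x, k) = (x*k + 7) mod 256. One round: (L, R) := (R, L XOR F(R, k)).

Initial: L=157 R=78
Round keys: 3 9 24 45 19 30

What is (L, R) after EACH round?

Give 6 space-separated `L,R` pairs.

Round 1 (k=3): L=78 R=108
Round 2 (k=9): L=108 R=157
Round 3 (k=24): L=157 R=211
Round 4 (k=45): L=211 R=131
Round 5 (k=19): L=131 R=19
Round 6 (k=30): L=19 R=194

Answer: 78,108 108,157 157,211 211,131 131,19 19,194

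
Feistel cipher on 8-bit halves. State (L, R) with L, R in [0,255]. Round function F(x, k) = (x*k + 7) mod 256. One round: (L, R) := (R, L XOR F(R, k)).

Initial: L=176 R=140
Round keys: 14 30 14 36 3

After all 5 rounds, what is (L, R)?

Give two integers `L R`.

Round 1 (k=14): L=140 R=31
Round 2 (k=30): L=31 R=37
Round 3 (k=14): L=37 R=18
Round 4 (k=36): L=18 R=170
Round 5 (k=3): L=170 R=23

Answer: 170 23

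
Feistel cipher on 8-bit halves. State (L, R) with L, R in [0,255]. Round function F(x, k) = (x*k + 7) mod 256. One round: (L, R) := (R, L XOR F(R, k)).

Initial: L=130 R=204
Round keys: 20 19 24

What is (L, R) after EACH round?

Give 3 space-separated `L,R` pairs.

Answer: 204,117 117,122 122,2

Derivation:
Round 1 (k=20): L=204 R=117
Round 2 (k=19): L=117 R=122
Round 3 (k=24): L=122 R=2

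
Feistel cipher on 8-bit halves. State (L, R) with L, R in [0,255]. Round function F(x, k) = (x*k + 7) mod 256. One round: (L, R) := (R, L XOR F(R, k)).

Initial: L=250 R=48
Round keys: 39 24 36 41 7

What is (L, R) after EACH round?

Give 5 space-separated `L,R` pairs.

Answer: 48,173 173,15 15,142 142,202 202,3

Derivation:
Round 1 (k=39): L=48 R=173
Round 2 (k=24): L=173 R=15
Round 3 (k=36): L=15 R=142
Round 4 (k=41): L=142 R=202
Round 5 (k=7): L=202 R=3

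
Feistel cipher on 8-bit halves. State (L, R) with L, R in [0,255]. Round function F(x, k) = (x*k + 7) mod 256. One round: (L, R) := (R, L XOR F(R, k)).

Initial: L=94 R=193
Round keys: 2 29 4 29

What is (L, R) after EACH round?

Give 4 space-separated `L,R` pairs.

Round 1 (k=2): L=193 R=215
Round 2 (k=29): L=215 R=163
Round 3 (k=4): L=163 R=68
Round 4 (k=29): L=68 R=24

Answer: 193,215 215,163 163,68 68,24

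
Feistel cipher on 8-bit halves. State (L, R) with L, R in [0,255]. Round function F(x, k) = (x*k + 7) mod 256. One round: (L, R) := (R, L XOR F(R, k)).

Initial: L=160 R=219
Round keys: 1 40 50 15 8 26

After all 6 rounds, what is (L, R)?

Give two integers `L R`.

Round 1 (k=1): L=219 R=66
Round 2 (k=40): L=66 R=140
Round 3 (k=50): L=140 R=29
Round 4 (k=15): L=29 R=54
Round 5 (k=8): L=54 R=170
Round 6 (k=26): L=170 R=125

Answer: 170 125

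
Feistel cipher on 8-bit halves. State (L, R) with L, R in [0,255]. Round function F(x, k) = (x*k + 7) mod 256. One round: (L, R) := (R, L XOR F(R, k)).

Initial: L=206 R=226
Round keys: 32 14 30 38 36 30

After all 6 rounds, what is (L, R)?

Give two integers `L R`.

Answer: 151 185

Derivation:
Round 1 (k=32): L=226 R=137
Round 2 (k=14): L=137 R=103
Round 3 (k=30): L=103 R=144
Round 4 (k=38): L=144 R=0
Round 5 (k=36): L=0 R=151
Round 6 (k=30): L=151 R=185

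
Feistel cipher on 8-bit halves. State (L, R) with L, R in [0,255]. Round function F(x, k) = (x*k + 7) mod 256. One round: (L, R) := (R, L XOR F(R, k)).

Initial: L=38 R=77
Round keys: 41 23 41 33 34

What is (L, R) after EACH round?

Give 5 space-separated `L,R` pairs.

Round 1 (k=41): L=77 R=122
Round 2 (k=23): L=122 R=176
Round 3 (k=41): L=176 R=77
Round 4 (k=33): L=77 R=68
Round 5 (k=34): L=68 R=66

Answer: 77,122 122,176 176,77 77,68 68,66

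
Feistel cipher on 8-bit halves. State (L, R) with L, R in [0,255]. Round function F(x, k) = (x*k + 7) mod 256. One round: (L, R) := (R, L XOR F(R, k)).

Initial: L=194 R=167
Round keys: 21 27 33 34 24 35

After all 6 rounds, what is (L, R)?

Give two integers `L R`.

Answer: 200 130

Derivation:
Round 1 (k=21): L=167 R=120
Round 2 (k=27): L=120 R=8
Round 3 (k=33): L=8 R=119
Round 4 (k=34): L=119 R=221
Round 5 (k=24): L=221 R=200
Round 6 (k=35): L=200 R=130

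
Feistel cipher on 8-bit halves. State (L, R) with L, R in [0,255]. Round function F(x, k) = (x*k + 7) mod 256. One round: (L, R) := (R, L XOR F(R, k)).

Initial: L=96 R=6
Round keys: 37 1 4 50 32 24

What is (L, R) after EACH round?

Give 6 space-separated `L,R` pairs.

Round 1 (k=37): L=6 R=133
Round 2 (k=1): L=133 R=138
Round 3 (k=4): L=138 R=170
Round 4 (k=50): L=170 R=177
Round 5 (k=32): L=177 R=141
Round 6 (k=24): L=141 R=142

Answer: 6,133 133,138 138,170 170,177 177,141 141,142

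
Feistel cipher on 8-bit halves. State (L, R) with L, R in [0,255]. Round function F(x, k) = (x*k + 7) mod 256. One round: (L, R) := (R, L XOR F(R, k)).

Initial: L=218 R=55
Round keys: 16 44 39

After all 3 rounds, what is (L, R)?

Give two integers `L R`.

Round 1 (k=16): L=55 R=173
Round 2 (k=44): L=173 R=244
Round 3 (k=39): L=244 R=158

Answer: 244 158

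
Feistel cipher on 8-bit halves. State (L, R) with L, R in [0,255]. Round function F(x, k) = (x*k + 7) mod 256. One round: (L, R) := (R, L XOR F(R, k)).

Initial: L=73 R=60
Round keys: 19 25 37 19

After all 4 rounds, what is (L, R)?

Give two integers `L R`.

Answer: 226 24

Derivation:
Round 1 (k=19): L=60 R=50
Round 2 (k=25): L=50 R=213
Round 3 (k=37): L=213 R=226
Round 4 (k=19): L=226 R=24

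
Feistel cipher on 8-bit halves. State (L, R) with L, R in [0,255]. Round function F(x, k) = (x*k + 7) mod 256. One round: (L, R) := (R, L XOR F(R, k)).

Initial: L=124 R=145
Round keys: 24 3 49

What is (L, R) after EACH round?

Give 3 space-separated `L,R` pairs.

Round 1 (k=24): L=145 R=227
Round 2 (k=3): L=227 R=33
Round 3 (k=49): L=33 R=187

Answer: 145,227 227,33 33,187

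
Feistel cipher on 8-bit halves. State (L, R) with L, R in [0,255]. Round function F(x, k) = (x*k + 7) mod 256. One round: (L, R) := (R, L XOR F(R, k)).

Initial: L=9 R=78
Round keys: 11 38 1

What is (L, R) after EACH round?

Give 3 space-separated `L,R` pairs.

Answer: 78,104 104,57 57,40

Derivation:
Round 1 (k=11): L=78 R=104
Round 2 (k=38): L=104 R=57
Round 3 (k=1): L=57 R=40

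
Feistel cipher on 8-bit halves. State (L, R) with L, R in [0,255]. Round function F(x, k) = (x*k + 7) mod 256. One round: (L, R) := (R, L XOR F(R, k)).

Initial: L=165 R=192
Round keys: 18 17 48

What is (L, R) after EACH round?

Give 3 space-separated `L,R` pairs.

Answer: 192,34 34,137 137,149

Derivation:
Round 1 (k=18): L=192 R=34
Round 2 (k=17): L=34 R=137
Round 3 (k=48): L=137 R=149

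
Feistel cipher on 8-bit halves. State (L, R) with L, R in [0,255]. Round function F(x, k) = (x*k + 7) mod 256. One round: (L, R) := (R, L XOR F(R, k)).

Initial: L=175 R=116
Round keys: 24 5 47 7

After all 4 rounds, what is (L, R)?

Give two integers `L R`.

Round 1 (k=24): L=116 R=72
Round 2 (k=5): L=72 R=27
Round 3 (k=47): L=27 R=180
Round 4 (k=7): L=180 R=232

Answer: 180 232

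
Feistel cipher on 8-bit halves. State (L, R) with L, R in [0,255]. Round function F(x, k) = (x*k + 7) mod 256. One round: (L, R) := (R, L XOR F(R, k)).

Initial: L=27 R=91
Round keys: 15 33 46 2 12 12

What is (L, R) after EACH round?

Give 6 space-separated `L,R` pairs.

Round 1 (k=15): L=91 R=71
Round 2 (k=33): L=71 R=117
Round 3 (k=46): L=117 R=74
Round 4 (k=2): L=74 R=238
Round 5 (k=12): L=238 R=101
Round 6 (k=12): L=101 R=45

Answer: 91,71 71,117 117,74 74,238 238,101 101,45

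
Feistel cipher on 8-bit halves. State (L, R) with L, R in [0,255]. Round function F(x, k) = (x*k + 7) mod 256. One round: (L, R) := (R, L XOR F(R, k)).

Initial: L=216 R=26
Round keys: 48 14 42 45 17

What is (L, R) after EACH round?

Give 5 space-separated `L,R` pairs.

Round 1 (k=48): L=26 R=63
Round 2 (k=14): L=63 R=99
Round 3 (k=42): L=99 R=122
Round 4 (k=45): L=122 R=26
Round 5 (k=17): L=26 R=187

Answer: 26,63 63,99 99,122 122,26 26,187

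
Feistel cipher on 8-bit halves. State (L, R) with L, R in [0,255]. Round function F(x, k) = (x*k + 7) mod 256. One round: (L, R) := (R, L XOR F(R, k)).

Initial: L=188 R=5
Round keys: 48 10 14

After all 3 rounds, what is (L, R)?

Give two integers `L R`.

Round 1 (k=48): L=5 R=75
Round 2 (k=10): L=75 R=240
Round 3 (k=14): L=240 R=108

Answer: 240 108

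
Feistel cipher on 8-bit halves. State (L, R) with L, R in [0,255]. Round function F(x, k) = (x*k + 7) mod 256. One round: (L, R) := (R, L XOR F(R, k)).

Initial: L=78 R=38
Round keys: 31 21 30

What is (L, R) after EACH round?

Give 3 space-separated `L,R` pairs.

Round 1 (k=31): L=38 R=239
Round 2 (k=21): L=239 R=132
Round 3 (k=30): L=132 R=144

Answer: 38,239 239,132 132,144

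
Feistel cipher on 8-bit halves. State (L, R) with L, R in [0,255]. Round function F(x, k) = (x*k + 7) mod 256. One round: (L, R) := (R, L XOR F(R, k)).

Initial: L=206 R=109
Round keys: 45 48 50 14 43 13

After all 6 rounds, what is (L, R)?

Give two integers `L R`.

Answer: 49 3

Derivation:
Round 1 (k=45): L=109 R=254
Round 2 (k=48): L=254 R=202
Round 3 (k=50): L=202 R=133
Round 4 (k=14): L=133 R=135
Round 5 (k=43): L=135 R=49
Round 6 (k=13): L=49 R=3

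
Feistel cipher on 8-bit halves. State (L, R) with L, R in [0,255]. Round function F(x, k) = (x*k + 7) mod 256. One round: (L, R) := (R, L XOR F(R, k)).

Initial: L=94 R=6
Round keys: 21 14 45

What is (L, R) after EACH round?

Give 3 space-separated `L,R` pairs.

Answer: 6,219 219,7 7,153

Derivation:
Round 1 (k=21): L=6 R=219
Round 2 (k=14): L=219 R=7
Round 3 (k=45): L=7 R=153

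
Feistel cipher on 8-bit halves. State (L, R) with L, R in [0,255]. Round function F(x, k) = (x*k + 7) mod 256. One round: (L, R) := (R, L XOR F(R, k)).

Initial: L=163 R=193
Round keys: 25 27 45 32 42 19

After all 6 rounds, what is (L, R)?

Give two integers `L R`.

Answer: 92 229

Derivation:
Round 1 (k=25): L=193 R=67
Round 2 (k=27): L=67 R=217
Round 3 (k=45): L=217 R=111
Round 4 (k=32): L=111 R=62
Round 5 (k=42): L=62 R=92
Round 6 (k=19): L=92 R=229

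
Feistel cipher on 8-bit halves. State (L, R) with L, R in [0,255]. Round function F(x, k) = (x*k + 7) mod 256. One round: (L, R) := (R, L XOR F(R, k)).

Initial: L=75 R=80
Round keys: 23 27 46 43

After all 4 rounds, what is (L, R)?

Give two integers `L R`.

Answer: 253 205

Derivation:
Round 1 (k=23): L=80 R=124
Round 2 (k=27): L=124 R=75
Round 3 (k=46): L=75 R=253
Round 4 (k=43): L=253 R=205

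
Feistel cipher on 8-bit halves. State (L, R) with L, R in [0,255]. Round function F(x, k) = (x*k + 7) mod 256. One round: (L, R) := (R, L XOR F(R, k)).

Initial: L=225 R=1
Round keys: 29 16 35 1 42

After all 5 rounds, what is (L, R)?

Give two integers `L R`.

Answer: 69 85

Derivation:
Round 1 (k=29): L=1 R=197
Round 2 (k=16): L=197 R=86
Round 3 (k=35): L=86 R=12
Round 4 (k=1): L=12 R=69
Round 5 (k=42): L=69 R=85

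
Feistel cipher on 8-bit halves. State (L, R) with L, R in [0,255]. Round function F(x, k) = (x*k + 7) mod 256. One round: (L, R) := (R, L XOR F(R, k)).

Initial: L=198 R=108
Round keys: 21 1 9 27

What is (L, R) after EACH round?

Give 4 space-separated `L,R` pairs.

Round 1 (k=21): L=108 R=37
Round 2 (k=1): L=37 R=64
Round 3 (k=9): L=64 R=98
Round 4 (k=27): L=98 R=29

Answer: 108,37 37,64 64,98 98,29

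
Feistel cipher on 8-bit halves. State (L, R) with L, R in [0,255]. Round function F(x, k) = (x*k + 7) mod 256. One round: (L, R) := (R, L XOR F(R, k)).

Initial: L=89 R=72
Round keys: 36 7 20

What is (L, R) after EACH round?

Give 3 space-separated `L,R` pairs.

Answer: 72,126 126,49 49,165

Derivation:
Round 1 (k=36): L=72 R=126
Round 2 (k=7): L=126 R=49
Round 3 (k=20): L=49 R=165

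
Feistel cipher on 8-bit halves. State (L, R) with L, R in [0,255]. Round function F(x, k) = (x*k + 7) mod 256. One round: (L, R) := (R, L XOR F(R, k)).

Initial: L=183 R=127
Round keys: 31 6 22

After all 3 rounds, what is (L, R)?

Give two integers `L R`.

Round 1 (k=31): L=127 R=223
Round 2 (k=6): L=223 R=62
Round 3 (k=22): L=62 R=132

Answer: 62 132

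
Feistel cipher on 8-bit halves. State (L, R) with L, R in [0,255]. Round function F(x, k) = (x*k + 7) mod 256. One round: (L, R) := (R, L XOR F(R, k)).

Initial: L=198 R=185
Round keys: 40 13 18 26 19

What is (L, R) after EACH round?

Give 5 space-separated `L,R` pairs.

Round 1 (k=40): L=185 R=41
Round 2 (k=13): L=41 R=165
Round 3 (k=18): L=165 R=136
Round 4 (k=26): L=136 R=114
Round 5 (k=19): L=114 R=245

Answer: 185,41 41,165 165,136 136,114 114,245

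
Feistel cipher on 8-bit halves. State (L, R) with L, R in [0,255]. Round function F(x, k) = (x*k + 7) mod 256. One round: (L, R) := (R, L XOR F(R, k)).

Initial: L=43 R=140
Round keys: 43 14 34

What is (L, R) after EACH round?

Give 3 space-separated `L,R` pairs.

Round 1 (k=43): L=140 R=160
Round 2 (k=14): L=160 R=75
Round 3 (k=34): L=75 R=93

Answer: 140,160 160,75 75,93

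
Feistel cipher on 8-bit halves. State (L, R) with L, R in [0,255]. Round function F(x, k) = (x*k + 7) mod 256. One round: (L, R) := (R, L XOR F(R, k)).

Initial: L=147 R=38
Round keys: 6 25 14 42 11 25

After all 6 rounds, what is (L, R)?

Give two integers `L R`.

Round 1 (k=6): L=38 R=120
Round 2 (k=25): L=120 R=153
Round 3 (k=14): L=153 R=29
Round 4 (k=42): L=29 R=80
Round 5 (k=11): L=80 R=106
Round 6 (k=25): L=106 R=49

Answer: 106 49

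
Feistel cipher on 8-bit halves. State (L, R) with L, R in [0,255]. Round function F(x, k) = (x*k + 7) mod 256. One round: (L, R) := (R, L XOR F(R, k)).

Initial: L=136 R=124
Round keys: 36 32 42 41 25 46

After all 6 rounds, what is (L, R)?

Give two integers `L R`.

Round 1 (k=36): L=124 R=255
Round 2 (k=32): L=255 R=155
Round 3 (k=42): L=155 R=138
Round 4 (k=41): L=138 R=186
Round 5 (k=25): L=186 R=187
Round 6 (k=46): L=187 R=27

Answer: 187 27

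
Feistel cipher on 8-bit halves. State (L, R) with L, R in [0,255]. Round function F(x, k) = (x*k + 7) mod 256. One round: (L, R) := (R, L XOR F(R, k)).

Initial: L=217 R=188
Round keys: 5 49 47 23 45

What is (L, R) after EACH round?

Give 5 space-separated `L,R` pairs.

Round 1 (k=5): L=188 R=106
Round 2 (k=49): L=106 R=237
Round 3 (k=47): L=237 R=224
Round 4 (k=23): L=224 R=202
Round 5 (k=45): L=202 R=105

Answer: 188,106 106,237 237,224 224,202 202,105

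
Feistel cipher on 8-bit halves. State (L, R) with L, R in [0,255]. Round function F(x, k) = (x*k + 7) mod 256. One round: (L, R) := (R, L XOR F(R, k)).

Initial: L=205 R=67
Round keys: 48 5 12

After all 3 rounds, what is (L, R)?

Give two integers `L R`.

Answer: 138 37

Derivation:
Round 1 (k=48): L=67 R=90
Round 2 (k=5): L=90 R=138
Round 3 (k=12): L=138 R=37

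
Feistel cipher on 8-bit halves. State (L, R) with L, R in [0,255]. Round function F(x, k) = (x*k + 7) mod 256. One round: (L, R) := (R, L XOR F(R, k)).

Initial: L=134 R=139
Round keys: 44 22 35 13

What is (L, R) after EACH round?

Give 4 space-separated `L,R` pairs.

Round 1 (k=44): L=139 R=109
Round 2 (k=22): L=109 R=238
Round 3 (k=35): L=238 R=252
Round 4 (k=13): L=252 R=61

Answer: 139,109 109,238 238,252 252,61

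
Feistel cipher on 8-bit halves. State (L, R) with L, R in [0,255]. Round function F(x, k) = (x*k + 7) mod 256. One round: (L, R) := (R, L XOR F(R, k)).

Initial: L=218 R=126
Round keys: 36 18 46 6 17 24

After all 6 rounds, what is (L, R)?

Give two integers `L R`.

Round 1 (k=36): L=126 R=101
Round 2 (k=18): L=101 R=95
Round 3 (k=46): L=95 R=124
Round 4 (k=6): L=124 R=176
Round 5 (k=17): L=176 R=203
Round 6 (k=24): L=203 R=191

Answer: 203 191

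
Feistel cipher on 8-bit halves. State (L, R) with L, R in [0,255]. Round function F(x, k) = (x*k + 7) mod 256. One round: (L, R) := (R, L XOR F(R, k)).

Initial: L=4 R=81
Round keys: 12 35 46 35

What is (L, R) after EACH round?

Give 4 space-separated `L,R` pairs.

Round 1 (k=12): L=81 R=215
Round 2 (k=35): L=215 R=61
Round 3 (k=46): L=61 R=42
Round 4 (k=35): L=42 R=248

Answer: 81,215 215,61 61,42 42,248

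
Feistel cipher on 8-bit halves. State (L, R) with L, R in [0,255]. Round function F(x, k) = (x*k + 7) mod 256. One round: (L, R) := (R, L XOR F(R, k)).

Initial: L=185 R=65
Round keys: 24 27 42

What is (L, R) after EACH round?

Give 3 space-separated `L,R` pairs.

Round 1 (k=24): L=65 R=166
Round 2 (k=27): L=166 R=200
Round 3 (k=42): L=200 R=113

Answer: 65,166 166,200 200,113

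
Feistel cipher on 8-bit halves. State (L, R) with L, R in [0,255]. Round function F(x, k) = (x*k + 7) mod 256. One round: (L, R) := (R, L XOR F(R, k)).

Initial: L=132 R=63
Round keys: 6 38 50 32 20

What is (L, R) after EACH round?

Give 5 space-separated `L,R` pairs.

Round 1 (k=6): L=63 R=5
Round 2 (k=38): L=5 R=250
Round 3 (k=50): L=250 R=222
Round 4 (k=32): L=222 R=61
Round 5 (k=20): L=61 R=21

Answer: 63,5 5,250 250,222 222,61 61,21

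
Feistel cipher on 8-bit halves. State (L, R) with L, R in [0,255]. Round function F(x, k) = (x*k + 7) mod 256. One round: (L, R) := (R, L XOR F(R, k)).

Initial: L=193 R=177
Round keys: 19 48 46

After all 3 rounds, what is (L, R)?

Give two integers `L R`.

Round 1 (k=19): L=177 R=235
Round 2 (k=48): L=235 R=166
Round 3 (k=46): L=166 R=48

Answer: 166 48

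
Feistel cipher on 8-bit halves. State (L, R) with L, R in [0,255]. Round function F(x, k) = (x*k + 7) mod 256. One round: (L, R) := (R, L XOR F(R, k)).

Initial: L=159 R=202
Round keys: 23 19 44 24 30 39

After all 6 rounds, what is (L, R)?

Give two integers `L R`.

Round 1 (k=23): L=202 R=178
Round 2 (k=19): L=178 R=247
Round 3 (k=44): L=247 R=201
Round 4 (k=24): L=201 R=40
Round 5 (k=30): L=40 R=126
Round 6 (k=39): L=126 R=17

Answer: 126 17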